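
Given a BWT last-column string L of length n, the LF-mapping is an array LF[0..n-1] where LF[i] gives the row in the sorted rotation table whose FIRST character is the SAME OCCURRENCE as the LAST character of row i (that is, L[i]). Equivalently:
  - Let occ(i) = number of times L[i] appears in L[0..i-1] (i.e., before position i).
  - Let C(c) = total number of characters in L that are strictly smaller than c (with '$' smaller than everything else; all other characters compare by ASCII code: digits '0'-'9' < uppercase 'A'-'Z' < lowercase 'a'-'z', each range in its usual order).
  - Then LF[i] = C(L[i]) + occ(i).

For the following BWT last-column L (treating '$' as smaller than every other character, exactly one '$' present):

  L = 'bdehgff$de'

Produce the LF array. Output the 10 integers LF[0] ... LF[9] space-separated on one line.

Answer: 1 2 4 9 8 6 7 0 3 5

Derivation:
Char counts: '$':1, 'b':1, 'd':2, 'e':2, 'f':2, 'g':1, 'h':1
C (first-col start): C('$')=0, C('b')=1, C('d')=2, C('e')=4, C('f')=6, C('g')=8, C('h')=9
L[0]='b': occ=0, LF[0]=C('b')+0=1+0=1
L[1]='d': occ=0, LF[1]=C('d')+0=2+0=2
L[2]='e': occ=0, LF[2]=C('e')+0=4+0=4
L[3]='h': occ=0, LF[3]=C('h')+0=9+0=9
L[4]='g': occ=0, LF[4]=C('g')+0=8+0=8
L[5]='f': occ=0, LF[5]=C('f')+0=6+0=6
L[6]='f': occ=1, LF[6]=C('f')+1=6+1=7
L[7]='$': occ=0, LF[7]=C('$')+0=0+0=0
L[8]='d': occ=1, LF[8]=C('d')+1=2+1=3
L[9]='e': occ=1, LF[9]=C('e')+1=4+1=5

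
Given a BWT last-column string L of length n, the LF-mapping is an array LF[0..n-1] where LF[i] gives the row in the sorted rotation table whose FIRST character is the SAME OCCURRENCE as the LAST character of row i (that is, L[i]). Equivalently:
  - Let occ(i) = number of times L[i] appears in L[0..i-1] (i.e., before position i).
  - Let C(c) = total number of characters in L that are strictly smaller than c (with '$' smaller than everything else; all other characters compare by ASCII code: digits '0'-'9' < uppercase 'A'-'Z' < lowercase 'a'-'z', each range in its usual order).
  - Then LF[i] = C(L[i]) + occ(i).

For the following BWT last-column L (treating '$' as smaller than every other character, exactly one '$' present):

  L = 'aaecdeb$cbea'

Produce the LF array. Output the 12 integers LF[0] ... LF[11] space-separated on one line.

Answer: 1 2 9 6 8 10 4 0 7 5 11 3

Derivation:
Char counts: '$':1, 'a':3, 'b':2, 'c':2, 'd':1, 'e':3
C (first-col start): C('$')=0, C('a')=1, C('b')=4, C('c')=6, C('d')=8, C('e')=9
L[0]='a': occ=0, LF[0]=C('a')+0=1+0=1
L[1]='a': occ=1, LF[1]=C('a')+1=1+1=2
L[2]='e': occ=0, LF[2]=C('e')+0=9+0=9
L[3]='c': occ=0, LF[3]=C('c')+0=6+0=6
L[4]='d': occ=0, LF[4]=C('d')+0=8+0=8
L[5]='e': occ=1, LF[5]=C('e')+1=9+1=10
L[6]='b': occ=0, LF[6]=C('b')+0=4+0=4
L[7]='$': occ=0, LF[7]=C('$')+0=0+0=0
L[8]='c': occ=1, LF[8]=C('c')+1=6+1=7
L[9]='b': occ=1, LF[9]=C('b')+1=4+1=5
L[10]='e': occ=2, LF[10]=C('e')+2=9+2=11
L[11]='a': occ=2, LF[11]=C('a')+2=1+2=3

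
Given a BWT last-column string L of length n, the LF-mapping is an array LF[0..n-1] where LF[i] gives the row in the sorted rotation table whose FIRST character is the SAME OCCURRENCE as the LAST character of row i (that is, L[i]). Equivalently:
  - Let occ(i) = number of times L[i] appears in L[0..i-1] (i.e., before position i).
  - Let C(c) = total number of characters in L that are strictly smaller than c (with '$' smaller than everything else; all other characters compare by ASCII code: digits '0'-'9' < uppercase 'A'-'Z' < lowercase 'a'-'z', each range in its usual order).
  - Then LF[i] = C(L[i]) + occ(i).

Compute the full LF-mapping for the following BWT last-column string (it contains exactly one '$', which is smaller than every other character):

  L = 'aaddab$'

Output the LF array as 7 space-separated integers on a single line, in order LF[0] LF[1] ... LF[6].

Answer: 1 2 5 6 3 4 0

Derivation:
Char counts: '$':1, 'a':3, 'b':1, 'd':2
C (first-col start): C('$')=0, C('a')=1, C('b')=4, C('d')=5
L[0]='a': occ=0, LF[0]=C('a')+0=1+0=1
L[1]='a': occ=1, LF[1]=C('a')+1=1+1=2
L[2]='d': occ=0, LF[2]=C('d')+0=5+0=5
L[3]='d': occ=1, LF[3]=C('d')+1=5+1=6
L[4]='a': occ=2, LF[4]=C('a')+2=1+2=3
L[5]='b': occ=0, LF[5]=C('b')+0=4+0=4
L[6]='$': occ=0, LF[6]=C('$')+0=0+0=0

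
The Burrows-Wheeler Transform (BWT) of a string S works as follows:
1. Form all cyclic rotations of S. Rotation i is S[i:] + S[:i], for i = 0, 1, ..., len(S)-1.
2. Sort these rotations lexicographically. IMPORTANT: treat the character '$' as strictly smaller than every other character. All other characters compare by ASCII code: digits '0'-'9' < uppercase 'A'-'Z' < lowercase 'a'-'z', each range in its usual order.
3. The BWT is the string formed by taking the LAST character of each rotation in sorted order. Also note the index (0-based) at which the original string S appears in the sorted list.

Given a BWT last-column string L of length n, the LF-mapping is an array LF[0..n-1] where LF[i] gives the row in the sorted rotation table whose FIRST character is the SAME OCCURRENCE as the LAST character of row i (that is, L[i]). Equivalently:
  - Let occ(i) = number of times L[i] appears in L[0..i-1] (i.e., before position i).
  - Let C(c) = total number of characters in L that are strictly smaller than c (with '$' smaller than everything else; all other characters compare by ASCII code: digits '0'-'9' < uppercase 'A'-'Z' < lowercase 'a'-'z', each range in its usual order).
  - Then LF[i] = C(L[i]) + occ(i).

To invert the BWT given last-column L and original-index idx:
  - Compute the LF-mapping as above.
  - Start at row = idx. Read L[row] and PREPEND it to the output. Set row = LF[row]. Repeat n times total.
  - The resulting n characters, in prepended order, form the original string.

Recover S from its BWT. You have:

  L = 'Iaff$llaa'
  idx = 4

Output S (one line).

LF mapping: 1 2 5 6 0 7 8 3 4
Walk LF starting at row 4, prepending L[row]:
  step 1: row=4, L[4]='$', prepend. Next row=LF[4]=0
  step 2: row=0, L[0]='I', prepend. Next row=LF[0]=1
  step 3: row=1, L[1]='a', prepend. Next row=LF[1]=2
  step 4: row=2, L[2]='f', prepend. Next row=LF[2]=5
  step 5: row=5, L[5]='l', prepend. Next row=LF[5]=7
  step 6: row=7, L[7]='a', prepend. Next row=LF[7]=3
  step 7: row=3, L[3]='f', prepend. Next row=LF[3]=6
  step 8: row=6, L[6]='l', prepend. Next row=LF[6]=8
  step 9: row=8, L[8]='a', prepend. Next row=LF[8]=4
Reversed output: alfalfaI$

Answer: alfalfaI$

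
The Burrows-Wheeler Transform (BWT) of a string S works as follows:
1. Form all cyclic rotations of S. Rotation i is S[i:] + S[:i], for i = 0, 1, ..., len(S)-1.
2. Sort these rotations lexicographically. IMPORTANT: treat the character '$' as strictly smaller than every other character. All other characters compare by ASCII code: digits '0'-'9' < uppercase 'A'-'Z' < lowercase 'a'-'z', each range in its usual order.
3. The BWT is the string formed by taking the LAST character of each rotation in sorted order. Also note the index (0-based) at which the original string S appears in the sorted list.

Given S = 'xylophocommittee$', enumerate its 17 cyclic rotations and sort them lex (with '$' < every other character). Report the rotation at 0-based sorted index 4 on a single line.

Answer: hocommittee$xylop

Derivation:
All 17 rotations (rotation i = S[i:]+S[:i]):
  rot[0] = xylophocommittee$
  rot[1] = ylophocommittee$x
  rot[2] = lophocommittee$xy
  rot[3] = ophocommittee$xyl
  rot[4] = phocommittee$xylo
  rot[5] = hocommittee$xylop
  rot[6] = ocommittee$xyloph
  rot[7] = committee$xylopho
  rot[8] = ommittee$xylophoc
  rot[9] = mmittee$xylophoco
  rot[10] = mittee$xylophocom
  rot[11] = ittee$xylophocomm
  rot[12] = ttee$xylophocommi
  rot[13] = tee$xylophocommit
  rot[14] = ee$xylophocommitt
  rot[15] = e$xylophocommitte
  rot[16] = $xylophocommittee
Sorted (with $ < everything):
  sorted[0] = $xylophocommittee
  sorted[1] = committee$xylopho
  sorted[2] = e$xylophocommitte
  sorted[3] = ee$xylophocommitt
  sorted[4] = hocommittee$xylop
  sorted[5] = ittee$xylophocomm
  sorted[6] = lophocommittee$xy
  sorted[7] = mittee$xylophocom
  sorted[8] = mmittee$xylophoco
  sorted[9] = ocommittee$xyloph
  sorted[10] = ommittee$xylophoc
  sorted[11] = ophocommittee$xyl
  sorted[12] = phocommittee$xylo
  sorted[13] = tee$xylophocommit
  sorted[14] = ttee$xylophocommi
  sorted[15] = xylophocommittee$
  sorted[16] = ylophocommittee$x
sorted[4] = hocommittee$xylop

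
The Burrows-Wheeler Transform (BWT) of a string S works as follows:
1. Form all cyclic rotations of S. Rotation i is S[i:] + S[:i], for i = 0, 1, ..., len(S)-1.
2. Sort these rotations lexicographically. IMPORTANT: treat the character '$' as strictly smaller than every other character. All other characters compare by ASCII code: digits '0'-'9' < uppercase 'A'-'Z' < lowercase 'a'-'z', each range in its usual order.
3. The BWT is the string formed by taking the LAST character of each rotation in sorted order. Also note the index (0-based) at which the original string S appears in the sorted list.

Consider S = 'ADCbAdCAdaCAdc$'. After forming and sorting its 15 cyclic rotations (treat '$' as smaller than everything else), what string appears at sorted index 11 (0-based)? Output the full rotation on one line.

Answer: c$ADCbAdCAdaCAd

Derivation:
All 15 rotations (rotation i = S[i:]+S[:i]):
  rot[0] = ADCbAdCAdaCAdc$
  rot[1] = DCbAdCAdaCAdc$A
  rot[2] = CbAdCAdaCAdc$AD
  rot[3] = bAdCAdaCAdc$ADC
  rot[4] = AdCAdaCAdc$ADCb
  rot[5] = dCAdaCAdc$ADCbA
  rot[6] = CAdaCAdc$ADCbAd
  rot[7] = AdaCAdc$ADCbAdC
  rot[8] = daCAdc$ADCbAdCA
  rot[9] = aCAdc$ADCbAdCAd
  rot[10] = CAdc$ADCbAdCAda
  rot[11] = Adc$ADCbAdCAdaC
  rot[12] = dc$ADCbAdCAdaCA
  rot[13] = c$ADCbAdCAdaCAd
  rot[14] = $ADCbAdCAdaCAdc
Sorted (with $ < everything):
  sorted[0] = $ADCbAdCAdaCAdc
  sorted[1] = ADCbAdCAdaCAdc$
  sorted[2] = AdCAdaCAdc$ADCb
  sorted[3] = AdaCAdc$ADCbAdC
  sorted[4] = Adc$ADCbAdCAdaC
  sorted[5] = CAdaCAdc$ADCbAd
  sorted[6] = CAdc$ADCbAdCAda
  sorted[7] = CbAdCAdaCAdc$AD
  sorted[8] = DCbAdCAdaCAdc$A
  sorted[9] = aCAdc$ADCbAdCAd
  sorted[10] = bAdCAdaCAdc$ADC
  sorted[11] = c$ADCbAdCAdaCAd
  sorted[12] = dCAdaCAdc$ADCbA
  sorted[13] = daCAdc$ADCbAdCA
  sorted[14] = dc$ADCbAdCAdaCA
sorted[11] = c$ADCbAdCAdaCAd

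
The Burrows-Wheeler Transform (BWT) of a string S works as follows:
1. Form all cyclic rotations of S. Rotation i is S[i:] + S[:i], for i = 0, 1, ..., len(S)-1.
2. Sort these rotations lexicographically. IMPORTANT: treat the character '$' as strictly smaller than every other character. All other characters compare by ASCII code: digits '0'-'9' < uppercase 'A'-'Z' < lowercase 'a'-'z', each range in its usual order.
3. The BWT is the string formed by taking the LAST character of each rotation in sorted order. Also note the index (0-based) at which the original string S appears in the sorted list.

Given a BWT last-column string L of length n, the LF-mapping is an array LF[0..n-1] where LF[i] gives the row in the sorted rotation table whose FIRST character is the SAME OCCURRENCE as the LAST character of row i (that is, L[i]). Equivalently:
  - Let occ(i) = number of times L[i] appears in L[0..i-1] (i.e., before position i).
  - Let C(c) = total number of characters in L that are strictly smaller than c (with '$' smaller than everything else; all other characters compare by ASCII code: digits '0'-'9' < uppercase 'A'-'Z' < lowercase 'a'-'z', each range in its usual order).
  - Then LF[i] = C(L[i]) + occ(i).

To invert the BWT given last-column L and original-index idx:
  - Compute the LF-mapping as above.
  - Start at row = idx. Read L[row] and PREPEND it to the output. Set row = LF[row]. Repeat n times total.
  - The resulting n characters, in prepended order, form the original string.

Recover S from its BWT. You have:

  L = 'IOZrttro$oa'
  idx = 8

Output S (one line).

LF mapping: 1 2 3 7 9 10 8 5 0 6 4
Walk LF starting at row 8, prepending L[row]:
  step 1: row=8, L[8]='$', prepend. Next row=LF[8]=0
  step 2: row=0, L[0]='I', prepend. Next row=LF[0]=1
  step 3: row=1, L[1]='O', prepend. Next row=LF[1]=2
  step 4: row=2, L[2]='Z', prepend. Next row=LF[2]=3
  step 5: row=3, L[3]='r', prepend. Next row=LF[3]=7
  step 6: row=7, L[7]='o', prepend. Next row=LF[7]=5
  step 7: row=5, L[5]='t', prepend. Next row=LF[5]=10
  step 8: row=10, L[10]='a', prepend. Next row=LF[10]=4
  step 9: row=4, L[4]='t', prepend. Next row=LF[4]=9
  step 10: row=9, L[9]='o', prepend. Next row=LF[9]=6
  step 11: row=6, L[6]='r', prepend. Next row=LF[6]=8
Reversed output: rotatorZOI$

Answer: rotatorZOI$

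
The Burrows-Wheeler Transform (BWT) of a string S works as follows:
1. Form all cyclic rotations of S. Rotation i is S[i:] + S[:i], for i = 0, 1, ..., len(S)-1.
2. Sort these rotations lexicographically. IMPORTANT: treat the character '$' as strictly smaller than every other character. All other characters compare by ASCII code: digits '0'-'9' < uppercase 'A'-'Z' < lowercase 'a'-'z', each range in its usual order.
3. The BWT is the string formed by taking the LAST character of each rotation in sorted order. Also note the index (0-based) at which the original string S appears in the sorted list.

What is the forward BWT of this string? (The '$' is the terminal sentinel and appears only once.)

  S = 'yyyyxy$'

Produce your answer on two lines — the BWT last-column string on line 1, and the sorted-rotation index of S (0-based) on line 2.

All 7 rotations (rotation i = S[i:]+S[:i]):
  rot[0] = yyyyxy$
  rot[1] = yyyxy$y
  rot[2] = yyxy$yy
  rot[3] = yxy$yyy
  rot[4] = xy$yyyy
  rot[5] = y$yyyyx
  rot[6] = $yyyyxy
Sorted (with $ < everything):
  sorted[0] = $yyyyxy  (last char: 'y')
  sorted[1] = xy$yyyy  (last char: 'y')
  sorted[2] = y$yyyyx  (last char: 'x')
  sorted[3] = yxy$yyy  (last char: 'y')
  sorted[4] = yyxy$yy  (last char: 'y')
  sorted[5] = yyyxy$y  (last char: 'y')
  sorted[6] = yyyyxy$  (last char: '$')
Last column: yyxyyy$
Original string S is at sorted index 6

Answer: yyxyyy$
6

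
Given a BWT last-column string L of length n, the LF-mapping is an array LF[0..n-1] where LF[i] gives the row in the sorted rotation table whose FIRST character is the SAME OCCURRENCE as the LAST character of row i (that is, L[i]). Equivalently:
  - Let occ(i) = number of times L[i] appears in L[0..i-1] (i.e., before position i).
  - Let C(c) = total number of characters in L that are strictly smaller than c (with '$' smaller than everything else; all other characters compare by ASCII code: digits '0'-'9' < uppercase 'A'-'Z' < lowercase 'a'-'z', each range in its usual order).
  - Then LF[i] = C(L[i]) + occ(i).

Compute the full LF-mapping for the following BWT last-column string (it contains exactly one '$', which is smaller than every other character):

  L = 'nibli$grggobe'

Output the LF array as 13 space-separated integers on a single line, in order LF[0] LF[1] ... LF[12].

Char counts: '$':1, 'b':2, 'e':1, 'g':3, 'i':2, 'l':1, 'n':1, 'o':1, 'r':1
C (first-col start): C('$')=0, C('b')=1, C('e')=3, C('g')=4, C('i')=7, C('l')=9, C('n')=10, C('o')=11, C('r')=12
L[0]='n': occ=0, LF[0]=C('n')+0=10+0=10
L[1]='i': occ=0, LF[1]=C('i')+0=7+0=7
L[2]='b': occ=0, LF[2]=C('b')+0=1+0=1
L[3]='l': occ=0, LF[3]=C('l')+0=9+0=9
L[4]='i': occ=1, LF[4]=C('i')+1=7+1=8
L[5]='$': occ=0, LF[5]=C('$')+0=0+0=0
L[6]='g': occ=0, LF[6]=C('g')+0=4+0=4
L[7]='r': occ=0, LF[7]=C('r')+0=12+0=12
L[8]='g': occ=1, LF[8]=C('g')+1=4+1=5
L[9]='g': occ=2, LF[9]=C('g')+2=4+2=6
L[10]='o': occ=0, LF[10]=C('o')+0=11+0=11
L[11]='b': occ=1, LF[11]=C('b')+1=1+1=2
L[12]='e': occ=0, LF[12]=C('e')+0=3+0=3

Answer: 10 7 1 9 8 0 4 12 5 6 11 2 3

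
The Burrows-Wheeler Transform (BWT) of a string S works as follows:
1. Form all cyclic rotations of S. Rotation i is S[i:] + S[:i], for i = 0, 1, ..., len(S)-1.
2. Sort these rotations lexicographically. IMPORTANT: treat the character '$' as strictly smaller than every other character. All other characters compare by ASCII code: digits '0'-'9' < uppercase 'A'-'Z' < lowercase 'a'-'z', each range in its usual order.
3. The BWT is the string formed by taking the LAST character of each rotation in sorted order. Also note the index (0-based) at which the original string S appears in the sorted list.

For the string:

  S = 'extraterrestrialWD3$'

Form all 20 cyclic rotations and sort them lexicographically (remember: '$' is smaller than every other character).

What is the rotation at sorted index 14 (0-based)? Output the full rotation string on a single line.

Answer: rrestrialWD3$extrate

Derivation:
All 20 rotations (rotation i = S[i:]+S[:i]):
  rot[0] = extraterrestrialWD3$
  rot[1] = xtraterrestrialWD3$e
  rot[2] = traterrestrialWD3$ex
  rot[3] = raterrestrialWD3$ext
  rot[4] = aterrestrialWD3$extr
  rot[5] = terrestrialWD3$extra
  rot[6] = errestrialWD3$extrat
  rot[7] = rrestrialWD3$extrate
  rot[8] = restrialWD3$extrater
  rot[9] = estrialWD3$extraterr
  rot[10] = strialWD3$extraterre
  rot[11] = trialWD3$extraterres
  rot[12] = rialWD3$extraterrest
  rot[13] = ialWD3$extraterrestr
  rot[14] = alWD3$extraterrestri
  rot[15] = lWD3$extraterrestria
  rot[16] = WD3$extraterrestrial
  rot[17] = D3$extraterrestrialW
  rot[18] = 3$extraterrestrialWD
  rot[19] = $extraterrestrialWD3
Sorted (with $ < everything):
  sorted[0] = $extraterrestrialWD3
  sorted[1] = 3$extraterrestrialWD
  sorted[2] = D3$extraterrestrialW
  sorted[3] = WD3$extraterrestrial
  sorted[4] = alWD3$extraterrestri
  sorted[5] = aterrestrialWD3$extr
  sorted[6] = errestrialWD3$extrat
  sorted[7] = estrialWD3$extraterr
  sorted[8] = extraterrestrialWD3$
  sorted[9] = ialWD3$extraterrestr
  sorted[10] = lWD3$extraterrestria
  sorted[11] = raterrestrialWD3$ext
  sorted[12] = restrialWD3$extrater
  sorted[13] = rialWD3$extraterrest
  sorted[14] = rrestrialWD3$extrate
  sorted[15] = strialWD3$extraterre
  sorted[16] = terrestrialWD3$extra
  sorted[17] = traterrestrialWD3$ex
  sorted[18] = trialWD3$extraterres
  sorted[19] = xtraterrestrialWD3$e
sorted[14] = rrestrialWD3$extrate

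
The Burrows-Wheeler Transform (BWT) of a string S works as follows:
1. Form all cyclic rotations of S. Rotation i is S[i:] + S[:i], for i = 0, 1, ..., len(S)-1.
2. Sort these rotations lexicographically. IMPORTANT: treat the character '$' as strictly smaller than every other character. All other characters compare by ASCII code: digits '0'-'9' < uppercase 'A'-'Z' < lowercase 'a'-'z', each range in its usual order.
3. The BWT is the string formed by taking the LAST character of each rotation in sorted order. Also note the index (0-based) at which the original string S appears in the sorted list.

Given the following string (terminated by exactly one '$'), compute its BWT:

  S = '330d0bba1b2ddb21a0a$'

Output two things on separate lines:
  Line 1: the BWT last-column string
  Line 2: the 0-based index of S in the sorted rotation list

All 20 rotations (rotation i = S[i:]+S[:i]):
  rot[0] = 330d0bba1b2ddb21a0a$
  rot[1] = 30d0bba1b2ddb21a0a$3
  rot[2] = 0d0bba1b2ddb21a0a$33
  rot[3] = d0bba1b2ddb21a0a$330
  rot[4] = 0bba1b2ddb21a0a$330d
  rot[5] = bba1b2ddb21a0a$330d0
  rot[6] = ba1b2ddb21a0a$330d0b
  rot[7] = a1b2ddb21a0a$330d0bb
  rot[8] = 1b2ddb21a0a$330d0bba
  rot[9] = b2ddb21a0a$330d0bba1
  rot[10] = 2ddb21a0a$330d0bba1b
  rot[11] = ddb21a0a$330d0bba1b2
  rot[12] = db21a0a$330d0bba1b2d
  rot[13] = b21a0a$330d0bba1b2dd
  rot[14] = 21a0a$330d0bba1b2ddb
  rot[15] = 1a0a$330d0bba1b2ddb2
  rot[16] = a0a$330d0bba1b2ddb21
  rot[17] = 0a$330d0bba1b2ddb21a
  rot[18] = a$330d0bba1b2ddb21a0
  rot[19] = $330d0bba1b2ddb21a0a
Sorted (with $ < everything):
  sorted[0] = $330d0bba1b2ddb21a0a  (last char: 'a')
  sorted[1] = 0a$330d0bba1b2ddb21a  (last char: 'a')
  sorted[2] = 0bba1b2ddb21a0a$330d  (last char: 'd')
  sorted[3] = 0d0bba1b2ddb21a0a$33  (last char: '3')
  sorted[4] = 1a0a$330d0bba1b2ddb2  (last char: '2')
  sorted[5] = 1b2ddb21a0a$330d0bba  (last char: 'a')
  sorted[6] = 21a0a$330d0bba1b2ddb  (last char: 'b')
  sorted[7] = 2ddb21a0a$330d0bba1b  (last char: 'b')
  sorted[8] = 30d0bba1b2ddb21a0a$3  (last char: '3')
  sorted[9] = 330d0bba1b2ddb21a0a$  (last char: '$')
  sorted[10] = a$330d0bba1b2ddb21a0  (last char: '0')
  sorted[11] = a0a$330d0bba1b2ddb21  (last char: '1')
  sorted[12] = a1b2ddb21a0a$330d0bb  (last char: 'b')
  sorted[13] = b21a0a$330d0bba1b2dd  (last char: 'd')
  sorted[14] = b2ddb21a0a$330d0bba1  (last char: '1')
  sorted[15] = ba1b2ddb21a0a$330d0b  (last char: 'b')
  sorted[16] = bba1b2ddb21a0a$330d0  (last char: '0')
  sorted[17] = d0bba1b2ddb21a0a$330  (last char: '0')
  sorted[18] = db21a0a$330d0bba1b2d  (last char: 'd')
  sorted[19] = ddb21a0a$330d0bba1b2  (last char: '2')
Last column: aad32abb3$01bd1b00d2
Original string S is at sorted index 9

Answer: aad32abb3$01bd1b00d2
9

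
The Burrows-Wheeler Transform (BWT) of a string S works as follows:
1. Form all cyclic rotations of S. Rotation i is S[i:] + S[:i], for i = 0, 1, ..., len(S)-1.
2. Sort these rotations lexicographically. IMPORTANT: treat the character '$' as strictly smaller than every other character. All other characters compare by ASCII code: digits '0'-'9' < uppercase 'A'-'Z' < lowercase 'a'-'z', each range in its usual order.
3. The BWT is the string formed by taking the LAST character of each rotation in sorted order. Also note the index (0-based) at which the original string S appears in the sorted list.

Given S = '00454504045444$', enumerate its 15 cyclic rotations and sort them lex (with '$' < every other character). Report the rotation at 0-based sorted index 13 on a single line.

Answer: 5444$0045450404

Derivation:
All 15 rotations (rotation i = S[i:]+S[:i]):
  rot[0] = 00454504045444$
  rot[1] = 0454504045444$0
  rot[2] = 454504045444$00
  rot[3] = 54504045444$004
  rot[4] = 4504045444$0045
  rot[5] = 504045444$00454
  rot[6] = 04045444$004545
  rot[7] = 4045444$0045450
  rot[8] = 045444$00454504
  rot[9] = 45444$004545040
  rot[10] = 5444$0045450404
  rot[11] = 444$00454504045
  rot[12] = 44$004545040454
  rot[13] = 4$0045450404544
  rot[14] = $00454504045444
Sorted (with $ < everything):
  sorted[0] = $00454504045444
  sorted[1] = 00454504045444$
  sorted[2] = 04045444$004545
  sorted[3] = 045444$00454504
  sorted[4] = 0454504045444$0
  sorted[5] = 4$0045450404544
  sorted[6] = 4045444$0045450
  sorted[7] = 44$004545040454
  sorted[8] = 444$00454504045
  sorted[9] = 4504045444$0045
  sorted[10] = 45444$004545040
  sorted[11] = 454504045444$00
  sorted[12] = 504045444$00454
  sorted[13] = 5444$0045450404
  sorted[14] = 54504045444$004
sorted[13] = 5444$0045450404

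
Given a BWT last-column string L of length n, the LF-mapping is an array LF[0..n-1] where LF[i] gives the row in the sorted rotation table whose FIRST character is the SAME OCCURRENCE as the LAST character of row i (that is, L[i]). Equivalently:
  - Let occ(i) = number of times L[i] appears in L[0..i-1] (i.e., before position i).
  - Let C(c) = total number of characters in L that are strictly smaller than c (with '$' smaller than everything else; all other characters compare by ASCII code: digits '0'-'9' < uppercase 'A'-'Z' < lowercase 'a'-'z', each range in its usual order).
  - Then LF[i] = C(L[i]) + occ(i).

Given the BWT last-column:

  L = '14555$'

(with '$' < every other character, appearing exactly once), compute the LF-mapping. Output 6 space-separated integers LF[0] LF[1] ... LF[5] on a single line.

Char counts: '$':1, '1':1, '4':1, '5':3
C (first-col start): C('$')=0, C('1')=1, C('4')=2, C('5')=3
L[0]='1': occ=0, LF[0]=C('1')+0=1+0=1
L[1]='4': occ=0, LF[1]=C('4')+0=2+0=2
L[2]='5': occ=0, LF[2]=C('5')+0=3+0=3
L[3]='5': occ=1, LF[3]=C('5')+1=3+1=4
L[4]='5': occ=2, LF[4]=C('5')+2=3+2=5
L[5]='$': occ=0, LF[5]=C('$')+0=0+0=0

Answer: 1 2 3 4 5 0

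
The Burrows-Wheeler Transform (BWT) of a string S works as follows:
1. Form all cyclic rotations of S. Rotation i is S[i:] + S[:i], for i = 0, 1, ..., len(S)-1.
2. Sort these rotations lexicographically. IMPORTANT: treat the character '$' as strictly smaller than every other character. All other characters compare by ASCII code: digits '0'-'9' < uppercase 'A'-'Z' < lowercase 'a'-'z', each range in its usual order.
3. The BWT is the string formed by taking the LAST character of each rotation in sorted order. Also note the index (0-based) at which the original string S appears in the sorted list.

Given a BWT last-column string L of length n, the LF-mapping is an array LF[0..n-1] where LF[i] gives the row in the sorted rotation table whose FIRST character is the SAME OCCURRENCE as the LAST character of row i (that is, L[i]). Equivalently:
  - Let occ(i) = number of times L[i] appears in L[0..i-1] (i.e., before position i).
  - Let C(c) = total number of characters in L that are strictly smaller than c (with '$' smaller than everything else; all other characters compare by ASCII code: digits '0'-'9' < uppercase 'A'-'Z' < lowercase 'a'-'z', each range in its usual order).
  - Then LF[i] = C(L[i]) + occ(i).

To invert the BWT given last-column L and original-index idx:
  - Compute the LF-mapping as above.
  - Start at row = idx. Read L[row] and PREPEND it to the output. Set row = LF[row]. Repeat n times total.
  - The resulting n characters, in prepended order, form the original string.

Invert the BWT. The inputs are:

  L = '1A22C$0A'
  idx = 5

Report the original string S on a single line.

Answer: A0AC221$

Derivation:
LF mapping: 2 5 3 4 7 0 1 6
Walk LF starting at row 5, prepending L[row]:
  step 1: row=5, L[5]='$', prepend. Next row=LF[5]=0
  step 2: row=0, L[0]='1', prepend. Next row=LF[0]=2
  step 3: row=2, L[2]='2', prepend. Next row=LF[2]=3
  step 4: row=3, L[3]='2', prepend. Next row=LF[3]=4
  step 5: row=4, L[4]='C', prepend. Next row=LF[4]=7
  step 6: row=7, L[7]='A', prepend. Next row=LF[7]=6
  step 7: row=6, L[6]='0', prepend. Next row=LF[6]=1
  step 8: row=1, L[1]='A', prepend. Next row=LF[1]=5
Reversed output: A0AC221$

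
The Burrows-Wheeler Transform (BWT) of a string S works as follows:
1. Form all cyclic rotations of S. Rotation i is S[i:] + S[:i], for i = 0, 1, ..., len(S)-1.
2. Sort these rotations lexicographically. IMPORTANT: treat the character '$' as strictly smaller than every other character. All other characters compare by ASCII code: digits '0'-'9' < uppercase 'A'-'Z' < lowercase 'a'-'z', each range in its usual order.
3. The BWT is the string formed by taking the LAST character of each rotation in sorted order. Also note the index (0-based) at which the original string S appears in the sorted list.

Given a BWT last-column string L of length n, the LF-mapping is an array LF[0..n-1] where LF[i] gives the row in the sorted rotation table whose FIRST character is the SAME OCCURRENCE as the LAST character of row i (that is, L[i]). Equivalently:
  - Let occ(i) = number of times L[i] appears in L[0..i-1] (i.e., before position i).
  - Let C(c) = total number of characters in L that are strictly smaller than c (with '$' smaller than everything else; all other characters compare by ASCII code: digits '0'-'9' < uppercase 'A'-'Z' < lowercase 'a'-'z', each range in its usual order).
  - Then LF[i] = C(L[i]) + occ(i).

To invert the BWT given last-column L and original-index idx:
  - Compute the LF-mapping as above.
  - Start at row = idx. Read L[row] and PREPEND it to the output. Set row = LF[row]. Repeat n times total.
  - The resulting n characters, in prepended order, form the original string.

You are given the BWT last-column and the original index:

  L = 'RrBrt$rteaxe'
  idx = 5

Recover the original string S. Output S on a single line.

Answer: extraterrBR$

Derivation:
LF mapping: 2 6 1 7 9 0 8 10 4 3 11 5
Walk LF starting at row 5, prepending L[row]:
  step 1: row=5, L[5]='$', prepend. Next row=LF[5]=0
  step 2: row=0, L[0]='R', prepend. Next row=LF[0]=2
  step 3: row=2, L[2]='B', prepend. Next row=LF[2]=1
  step 4: row=1, L[1]='r', prepend. Next row=LF[1]=6
  step 5: row=6, L[6]='r', prepend. Next row=LF[6]=8
  step 6: row=8, L[8]='e', prepend. Next row=LF[8]=4
  step 7: row=4, L[4]='t', prepend. Next row=LF[4]=9
  step 8: row=9, L[9]='a', prepend. Next row=LF[9]=3
  step 9: row=3, L[3]='r', prepend. Next row=LF[3]=7
  step 10: row=7, L[7]='t', prepend. Next row=LF[7]=10
  step 11: row=10, L[10]='x', prepend. Next row=LF[10]=11
  step 12: row=11, L[11]='e', prepend. Next row=LF[11]=5
Reversed output: extraterrBR$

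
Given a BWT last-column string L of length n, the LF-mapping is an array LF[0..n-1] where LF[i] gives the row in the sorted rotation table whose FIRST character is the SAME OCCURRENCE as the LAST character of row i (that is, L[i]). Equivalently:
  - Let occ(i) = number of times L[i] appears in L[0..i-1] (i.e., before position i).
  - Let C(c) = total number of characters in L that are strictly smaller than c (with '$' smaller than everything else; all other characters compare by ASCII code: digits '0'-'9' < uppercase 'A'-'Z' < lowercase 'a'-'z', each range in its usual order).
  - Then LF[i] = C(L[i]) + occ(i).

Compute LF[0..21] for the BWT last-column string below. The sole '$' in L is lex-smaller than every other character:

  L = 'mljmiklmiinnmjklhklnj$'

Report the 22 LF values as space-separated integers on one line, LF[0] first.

Char counts: '$':1, 'h':1, 'i':3, 'j':3, 'k':3, 'l':4, 'm':4, 'n':3
C (first-col start): C('$')=0, C('h')=1, C('i')=2, C('j')=5, C('k')=8, C('l')=11, C('m')=15, C('n')=19
L[0]='m': occ=0, LF[0]=C('m')+0=15+0=15
L[1]='l': occ=0, LF[1]=C('l')+0=11+0=11
L[2]='j': occ=0, LF[2]=C('j')+0=5+0=5
L[3]='m': occ=1, LF[3]=C('m')+1=15+1=16
L[4]='i': occ=0, LF[4]=C('i')+0=2+0=2
L[5]='k': occ=0, LF[5]=C('k')+0=8+0=8
L[6]='l': occ=1, LF[6]=C('l')+1=11+1=12
L[7]='m': occ=2, LF[7]=C('m')+2=15+2=17
L[8]='i': occ=1, LF[8]=C('i')+1=2+1=3
L[9]='i': occ=2, LF[9]=C('i')+2=2+2=4
L[10]='n': occ=0, LF[10]=C('n')+0=19+0=19
L[11]='n': occ=1, LF[11]=C('n')+1=19+1=20
L[12]='m': occ=3, LF[12]=C('m')+3=15+3=18
L[13]='j': occ=1, LF[13]=C('j')+1=5+1=6
L[14]='k': occ=1, LF[14]=C('k')+1=8+1=9
L[15]='l': occ=2, LF[15]=C('l')+2=11+2=13
L[16]='h': occ=0, LF[16]=C('h')+0=1+0=1
L[17]='k': occ=2, LF[17]=C('k')+2=8+2=10
L[18]='l': occ=3, LF[18]=C('l')+3=11+3=14
L[19]='n': occ=2, LF[19]=C('n')+2=19+2=21
L[20]='j': occ=2, LF[20]=C('j')+2=5+2=7
L[21]='$': occ=0, LF[21]=C('$')+0=0+0=0

Answer: 15 11 5 16 2 8 12 17 3 4 19 20 18 6 9 13 1 10 14 21 7 0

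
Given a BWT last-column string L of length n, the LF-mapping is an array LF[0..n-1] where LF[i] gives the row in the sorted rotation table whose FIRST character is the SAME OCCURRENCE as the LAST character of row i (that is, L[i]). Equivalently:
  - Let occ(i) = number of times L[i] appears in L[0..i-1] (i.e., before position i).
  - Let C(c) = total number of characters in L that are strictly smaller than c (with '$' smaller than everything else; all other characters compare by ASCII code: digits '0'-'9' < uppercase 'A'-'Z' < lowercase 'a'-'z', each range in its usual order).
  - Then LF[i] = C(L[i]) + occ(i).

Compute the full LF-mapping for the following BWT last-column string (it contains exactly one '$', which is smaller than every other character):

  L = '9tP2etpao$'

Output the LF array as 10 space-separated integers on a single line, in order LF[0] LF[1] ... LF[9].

Char counts: '$':1, '2':1, '9':1, 'P':1, 'a':1, 'e':1, 'o':1, 'p':1, 't':2
C (first-col start): C('$')=0, C('2')=1, C('9')=2, C('P')=3, C('a')=4, C('e')=5, C('o')=6, C('p')=7, C('t')=8
L[0]='9': occ=0, LF[0]=C('9')+0=2+0=2
L[1]='t': occ=0, LF[1]=C('t')+0=8+0=8
L[2]='P': occ=0, LF[2]=C('P')+0=3+0=3
L[3]='2': occ=0, LF[3]=C('2')+0=1+0=1
L[4]='e': occ=0, LF[4]=C('e')+0=5+0=5
L[5]='t': occ=1, LF[5]=C('t')+1=8+1=9
L[6]='p': occ=0, LF[6]=C('p')+0=7+0=7
L[7]='a': occ=0, LF[7]=C('a')+0=4+0=4
L[8]='o': occ=0, LF[8]=C('o')+0=6+0=6
L[9]='$': occ=0, LF[9]=C('$')+0=0+0=0

Answer: 2 8 3 1 5 9 7 4 6 0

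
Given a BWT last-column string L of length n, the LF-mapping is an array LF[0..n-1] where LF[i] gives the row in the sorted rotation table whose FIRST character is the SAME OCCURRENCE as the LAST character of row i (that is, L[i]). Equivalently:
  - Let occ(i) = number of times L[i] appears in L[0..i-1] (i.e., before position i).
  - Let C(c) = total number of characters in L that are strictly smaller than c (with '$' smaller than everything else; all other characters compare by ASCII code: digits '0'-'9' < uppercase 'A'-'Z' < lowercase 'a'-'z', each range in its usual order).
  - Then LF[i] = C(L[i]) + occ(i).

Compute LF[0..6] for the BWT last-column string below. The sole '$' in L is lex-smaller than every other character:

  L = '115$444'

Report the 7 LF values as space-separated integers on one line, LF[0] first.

Char counts: '$':1, '1':2, '4':3, '5':1
C (first-col start): C('$')=0, C('1')=1, C('4')=3, C('5')=6
L[0]='1': occ=0, LF[0]=C('1')+0=1+0=1
L[1]='1': occ=1, LF[1]=C('1')+1=1+1=2
L[2]='5': occ=0, LF[2]=C('5')+0=6+0=6
L[3]='$': occ=0, LF[3]=C('$')+0=0+0=0
L[4]='4': occ=0, LF[4]=C('4')+0=3+0=3
L[5]='4': occ=1, LF[5]=C('4')+1=3+1=4
L[6]='4': occ=2, LF[6]=C('4')+2=3+2=5

Answer: 1 2 6 0 3 4 5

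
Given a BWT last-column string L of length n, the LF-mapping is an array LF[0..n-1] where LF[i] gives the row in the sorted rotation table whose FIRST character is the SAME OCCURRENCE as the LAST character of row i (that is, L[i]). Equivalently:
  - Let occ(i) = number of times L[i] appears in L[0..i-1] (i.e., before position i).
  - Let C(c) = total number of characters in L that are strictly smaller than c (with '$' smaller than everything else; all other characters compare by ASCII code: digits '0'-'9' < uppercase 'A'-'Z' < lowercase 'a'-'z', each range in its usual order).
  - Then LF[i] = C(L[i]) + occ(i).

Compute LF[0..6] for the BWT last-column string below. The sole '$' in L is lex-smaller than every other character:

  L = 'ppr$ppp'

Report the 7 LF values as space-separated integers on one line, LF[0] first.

Answer: 1 2 6 0 3 4 5

Derivation:
Char counts: '$':1, 'p':5, 'r':1
C (first-col start): C('$')=0, C('p')=1, C('r')=6
L[0]='p': occ=0, LF[0]=C('p')+0=1+0=1
L[1]='p': occ=1, LF[1]=C('p')+1=1+1=2
L[2]='r': occ=0, LF[2]=C('r')+0=6+0=6
L[3]='$': occ=0, LF[3]=C('$')+0=0+0=0
L[4]='p': occ=2, LF[4]=C('p')+2=1+2=3
L[5]='p': occ=3, LF[5]=C('p')+3=1+3=4
L[6]='p': occ=4, LF[6]=C('p')+4=1+4=5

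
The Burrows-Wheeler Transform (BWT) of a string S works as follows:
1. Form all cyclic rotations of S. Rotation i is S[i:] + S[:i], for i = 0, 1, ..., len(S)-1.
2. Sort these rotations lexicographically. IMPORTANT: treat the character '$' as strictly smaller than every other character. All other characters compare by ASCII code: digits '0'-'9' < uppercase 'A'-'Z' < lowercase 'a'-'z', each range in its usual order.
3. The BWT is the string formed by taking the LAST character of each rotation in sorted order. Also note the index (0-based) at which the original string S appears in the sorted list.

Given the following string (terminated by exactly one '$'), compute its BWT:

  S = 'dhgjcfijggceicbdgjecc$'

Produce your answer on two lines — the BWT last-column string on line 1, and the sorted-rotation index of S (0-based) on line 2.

Answer: ccciegjb$jccgjhddefggi
8

Derivation:
All 22 rotations (rotation i = S[i:]+S[:i]):
  rot[0] = dhgjcfijggceicbdgjecc$
  rot[1] = hgjcfijggceicbdgjecc$d
  rot[2] = gjcfijggceicbdgjecc$dh
  rot[3] = jcfijggceicbdgjecc$dhg
  rot[4] = cfijggceicbdgjecc$dhgj
  rot[5] = fijggceicbdgjecc$dhgjc
  rot[6] = ijggceicbdgjecc$dhgjcf
  rot[7] = jggceicbdgjecc$dhgjcfi
  rot[8] = ggceicbdgjecc$dhgjcfij
  rot[9] = gceicbdgjecc$dhgjcfijg
  rot[10] = ceicbdgjecc$dhgjcfijgg
  rot[11] = eicbdgjecc$dhgjcfijggc
  rot[12] = icbdgjecc$dhgjcfijggce
  rot[13] = cbdgjecc$dhgjcfijggcei
  rot[14] = bdgjecc$dhgjcfijggceic
  rot[15] = dgjecc$dhgjcfijggceicb
  rot[16] = gjecc$dhgjcfijggceicbd
  rot[17] = jecc$dhgjcfijggceicbdg
  rot[18] = ecc$dhgjcfijggceicbdgj
  rot[19] = cc$dhgjcfijggceicbdgje
  rot[20] = c$dhgjcfijggceicbdgjec
  rot[21] = $dhgjcfijggceicbdgjecc
Sorted (with $ < everything):
  sorted[0] = $dhgjcfijggceicbdgjecc  (last char: 'c')
  sorted[1] = bdgjecc$dhgjcfijggceic  (last char: 'c')
  sorted[2] = c$dhgjcfijggceicbdgjec  (last char: 'c')
  sorted[3] = cbdgjecc$dhgjcfijggcei  (last char: 'i')
  sorted[4] = cc$dhgjcfijggceicbdgje  (last char: 'e')
  sorted[5] = ceicbdgjecc$dhgjcfijgg  (last char: 'g')
  sorted[6] = cfijggceicbdgjecc$dhgj  (last char: 'j')
  sorted[7] = dgjecc$dhgjcfijggceicb  (last char: 'b')
  sorted[8] = dhgjcfijggceicbdgjecc$  (last char: '$')
  sorted[9] = ecc$dhgjcfijggceicbdgj  (last char: 'j')
  sorted[10] = eicbdgjecc$dhgjcfijggc  (last char: 'c')
  sorted[11] = fijggceicbdgjecc$dhgjc  (last char: 'c')
  sorted[12] = gceicbdgjecc$dhgjcfijg  (last char: 'g')
  sorted[13] = ggceicbdgjecc$dhgjcfij  (last char: 'j')
  sorted[14] = gjcfijggceicbdgjecc$dh  (last char: 'h')
  sorted[15] = gjecc$dhgjcfijggceicbd  (last char: 'd')
  sorted[16] = hgjcfijggceicbdgjecc$d  (last char: 'd')
  sorted[17] = icbdgjecc$dhgjcfijggce  (last char: 'e')
  sorted[18] = ijggceicbdgjecc$dhgjcf  (last char: 'f')
  sorted[19] = jcfijggceicbdgjecc$dhg  (last char: 'g')
  sorted[20] = jecc$dhgjcfijggceicbdg  (last char: 'g')
  sorted[21] = jggceicbdgjecc$dhgjcfi  (last char: 'i')
Last column: ccciegjb$jccgjhddefggi
Original string S is at sorted index 8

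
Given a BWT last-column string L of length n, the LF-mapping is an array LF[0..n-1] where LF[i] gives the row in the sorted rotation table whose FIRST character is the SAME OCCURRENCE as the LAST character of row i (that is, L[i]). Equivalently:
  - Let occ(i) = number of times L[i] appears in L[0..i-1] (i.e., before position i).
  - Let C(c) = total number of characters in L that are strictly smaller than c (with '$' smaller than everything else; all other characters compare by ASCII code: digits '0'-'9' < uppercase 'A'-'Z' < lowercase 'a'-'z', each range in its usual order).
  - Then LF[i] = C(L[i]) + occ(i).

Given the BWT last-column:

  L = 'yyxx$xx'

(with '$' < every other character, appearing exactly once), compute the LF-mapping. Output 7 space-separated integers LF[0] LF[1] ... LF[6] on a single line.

Answer: 5 6 1 2 0 3 4

Derivation:
Char counts: '$':1, 'x':4, 'y':2
C (first-col start): C('$')=0, C('x')=1, C('y')=5
L[0]='y': occ=0, LF[0]=C('y')+0=5+0=5
L[1]='y': occ=1, LF[1]=C('y')+1=5+1=6
L[2]='x': occ=0, LF[2]=C('x')+0=1+0=1
L[3]='x': occ=1, LF[3]=C('x')+1=1+1=2
L[4]='$': occ=0, LF[4]=C('$')+0=0+0=0
L[5]='x': occ=2, LF[5]=C('x')+2=1+2=3
L[6]='x': occ=3, LF[6]=C('x')+3=1+3=4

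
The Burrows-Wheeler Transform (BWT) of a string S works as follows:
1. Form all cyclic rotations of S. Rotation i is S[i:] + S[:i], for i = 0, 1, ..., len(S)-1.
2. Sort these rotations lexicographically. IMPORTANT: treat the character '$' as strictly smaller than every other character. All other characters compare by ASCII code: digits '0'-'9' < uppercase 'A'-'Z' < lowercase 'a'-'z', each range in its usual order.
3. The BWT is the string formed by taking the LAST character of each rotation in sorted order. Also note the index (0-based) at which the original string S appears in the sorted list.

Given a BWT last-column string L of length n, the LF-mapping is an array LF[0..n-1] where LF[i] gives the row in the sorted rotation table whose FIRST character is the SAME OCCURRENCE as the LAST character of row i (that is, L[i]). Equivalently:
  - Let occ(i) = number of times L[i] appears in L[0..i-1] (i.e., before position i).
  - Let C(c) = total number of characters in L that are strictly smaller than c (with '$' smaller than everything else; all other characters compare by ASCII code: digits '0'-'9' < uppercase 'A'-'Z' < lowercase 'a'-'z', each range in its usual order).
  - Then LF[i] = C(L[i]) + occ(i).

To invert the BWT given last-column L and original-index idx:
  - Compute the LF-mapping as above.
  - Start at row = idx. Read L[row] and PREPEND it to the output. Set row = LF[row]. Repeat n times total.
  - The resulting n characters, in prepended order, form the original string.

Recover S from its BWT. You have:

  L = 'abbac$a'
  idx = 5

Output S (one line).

Answer: baacba$

Derivation:
LF mapping: 1 4 5 2 6 0 3
Walk LF starting at row 5, prepending L[row]:
  step 1: row=5, L[5]='$', prepend. Next row=LF[5]=0
  step 2: row=0, L[0]='a', prepend. Next row=LF[0]=1
  step 3: row=1, L[1]='b', prepend. Next row=LF[1]=4
  step 4: row=4, L[4]='c', prepend. Next row=LF[4]=6
  step 5: row=6, L[6]='a', prepend. Next row=LF[6]=3
  step 6: row=3, L[3]='a', prepend. Next row=LF[3]=2
  step 7: row=2, L[2]='b', prepend. Next row=LF[2]=5
Reversed output: baacba$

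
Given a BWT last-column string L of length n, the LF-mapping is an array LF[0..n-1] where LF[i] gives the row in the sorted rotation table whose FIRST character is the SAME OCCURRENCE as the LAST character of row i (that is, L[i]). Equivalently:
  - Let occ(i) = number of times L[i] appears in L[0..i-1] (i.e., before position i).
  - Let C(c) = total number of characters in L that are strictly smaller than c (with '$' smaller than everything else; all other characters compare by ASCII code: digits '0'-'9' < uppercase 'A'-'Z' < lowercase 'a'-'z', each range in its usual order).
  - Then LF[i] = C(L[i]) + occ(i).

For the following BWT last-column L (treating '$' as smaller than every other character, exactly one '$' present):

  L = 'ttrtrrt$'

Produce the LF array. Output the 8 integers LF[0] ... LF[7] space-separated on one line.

Answer: 4 5 1 6 2 3 7 0

Derivation:
Char counts: '$':1, 'r':3, 't':4
C (first-col start): C('$')=0, C('r')=1, C('t')=4
L[0]='t': occ=0, LF[0]=C('t')+0=4+0=4
L[1]='t': occ=1, LF[1]=C('t')+1=4+1=5
L[2]='r': occ=0, LF[2]=C('r')+0=1+0=1
L[3]='t': occ=2, LF[3]=C('t')+2=4+2=6
L[4]='r': occ=1, LF[4]=C('r')+1=1+1=2
L[5]='r': occ=2, LF[5]=C('r')+2=1+2=3
L[6]='t': occ=3, LF[6]=C('t')+3=4+3=7
L[7]='$': occ=0, LF[7]=C('$')+0=0+0=0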